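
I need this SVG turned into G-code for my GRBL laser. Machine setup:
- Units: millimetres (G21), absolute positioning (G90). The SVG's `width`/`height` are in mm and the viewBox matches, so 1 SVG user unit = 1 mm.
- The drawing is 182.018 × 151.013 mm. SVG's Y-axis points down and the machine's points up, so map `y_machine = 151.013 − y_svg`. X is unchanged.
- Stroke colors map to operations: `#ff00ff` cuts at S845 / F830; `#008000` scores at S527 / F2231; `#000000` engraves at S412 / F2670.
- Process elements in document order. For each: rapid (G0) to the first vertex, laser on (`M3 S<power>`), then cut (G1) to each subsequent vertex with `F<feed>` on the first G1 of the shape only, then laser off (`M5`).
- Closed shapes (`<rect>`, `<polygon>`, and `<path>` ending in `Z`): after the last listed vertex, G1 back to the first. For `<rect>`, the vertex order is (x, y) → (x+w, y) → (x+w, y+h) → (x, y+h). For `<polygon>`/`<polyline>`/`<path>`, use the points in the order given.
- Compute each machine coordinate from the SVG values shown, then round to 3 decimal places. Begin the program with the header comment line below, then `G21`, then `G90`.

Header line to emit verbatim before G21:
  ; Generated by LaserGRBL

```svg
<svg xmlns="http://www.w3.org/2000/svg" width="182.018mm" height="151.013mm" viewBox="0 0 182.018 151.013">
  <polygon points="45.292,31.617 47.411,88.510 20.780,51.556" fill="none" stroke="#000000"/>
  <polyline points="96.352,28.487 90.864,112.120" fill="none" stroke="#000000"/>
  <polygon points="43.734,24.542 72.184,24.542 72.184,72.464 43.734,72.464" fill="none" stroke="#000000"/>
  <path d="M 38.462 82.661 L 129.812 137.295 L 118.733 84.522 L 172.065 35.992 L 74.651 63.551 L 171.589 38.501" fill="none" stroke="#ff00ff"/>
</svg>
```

Since the viewBox matches the mm dimensions, user units are millimetres directly. The only transform is the Y-flip y_m = 151.013 − y_svg.

Shape 1 is a closed polygon drawn with `<polygon>`. Its stroke #000000 means engrave at S412, F2670. After flipping Y the toolpath is (45.292,119.396) → (47.411,62.503) → (20.780,99.457) → (45.292,119.396), returning to the start.

Shape 2 is a line segment drawn with `<polyline>`. Its stroke #000000 means engrave at S412, F2670. After flipping Y the toolpath is (96.352,122.526) → (90.864,38.893).

Shape 3 is a rectangle drawn with `<polygon>`. Its stroke #000000 means engrave at S412, F2670. After flipping Y the toolpath is (43.734,126.471) → (72.184,126.471) → (72.184,78.549) → (43.734,78.549) → (43.734,126.471), returning to the start.

Shape 4 is a open polyline drawn with `<path>`. Its stroke #ff00ff means cut at S845, F830. After flipping Y the toolpath is (38.462,68.352) → (129.812,13.718) → (118.733,66.491) → (172.065,115.021) → (74.651,87.462) → (171.589,112.512).

; Generated by LaserGRBL
G21
G90
G0 X45.292 Y119.396
M3 S412
G1 X47.411 Y62.503 F2670
G1 X20.780 Y99.457
G1 X45.292 Y119.396
M5
G0 X96.352 Y122.526
M3 S412
G1 X90.864 Y38.893 F2670
M5
G0 X43.734 Y126.471
M3 S412
G1 X72.184 Y126.471 F2670
G1 X72.184 Y78.549
G1 X43.734 Y78.549
G1 X43.734 Y126.471
M5
G0 X38.462 Y68.352
M3 S845
G1 X129.812 Y13.718 F830
G1 X118.733 Y66.491
G1 X172.065 Y115.021
G1 X74.651 Y87.462
G1 X171.589 Y112.512
M5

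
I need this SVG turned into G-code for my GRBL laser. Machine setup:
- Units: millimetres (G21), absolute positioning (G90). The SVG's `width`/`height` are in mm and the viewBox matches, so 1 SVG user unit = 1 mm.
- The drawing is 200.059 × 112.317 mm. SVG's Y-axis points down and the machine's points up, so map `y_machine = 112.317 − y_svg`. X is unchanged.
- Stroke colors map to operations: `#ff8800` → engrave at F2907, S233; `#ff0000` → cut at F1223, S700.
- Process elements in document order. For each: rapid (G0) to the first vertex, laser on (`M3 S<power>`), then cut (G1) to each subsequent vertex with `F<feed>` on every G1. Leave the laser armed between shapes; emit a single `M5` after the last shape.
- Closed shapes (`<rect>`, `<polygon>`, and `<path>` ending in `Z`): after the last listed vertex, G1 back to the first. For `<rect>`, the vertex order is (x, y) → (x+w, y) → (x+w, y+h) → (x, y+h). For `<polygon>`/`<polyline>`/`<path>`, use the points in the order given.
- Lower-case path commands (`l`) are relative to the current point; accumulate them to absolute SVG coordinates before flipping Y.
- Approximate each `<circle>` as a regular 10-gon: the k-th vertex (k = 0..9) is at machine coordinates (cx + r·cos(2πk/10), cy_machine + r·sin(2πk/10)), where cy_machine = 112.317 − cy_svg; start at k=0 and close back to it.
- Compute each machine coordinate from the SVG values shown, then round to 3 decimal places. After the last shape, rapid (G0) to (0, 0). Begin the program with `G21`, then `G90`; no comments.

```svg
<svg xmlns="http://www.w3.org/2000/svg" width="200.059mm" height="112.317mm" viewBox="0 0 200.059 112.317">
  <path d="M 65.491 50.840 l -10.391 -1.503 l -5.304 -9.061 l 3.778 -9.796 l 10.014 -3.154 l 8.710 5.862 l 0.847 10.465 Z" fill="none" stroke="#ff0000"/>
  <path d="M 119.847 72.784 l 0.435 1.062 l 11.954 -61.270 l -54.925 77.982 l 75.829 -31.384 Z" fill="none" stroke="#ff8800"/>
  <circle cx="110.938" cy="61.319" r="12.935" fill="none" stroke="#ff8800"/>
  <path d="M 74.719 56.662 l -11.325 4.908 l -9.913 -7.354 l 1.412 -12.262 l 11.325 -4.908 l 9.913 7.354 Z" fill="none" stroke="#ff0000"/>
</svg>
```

1 u = 1 mm; y_m = 112.317 − y.

[1] `<path>` regular polygon, #ff0000→cut S700 F1223: (65.491,61.477) → (55.100,62.980) → (49.796,72.041) → (53.574,81.837) → (63.588,84.991) → (72.298,79.129) → (73.145,68.664) → (65.491,61.477) (closed)

[2] `<path>` closed polygon, #ff8800→engrave S233 F2907: (119.847,39.533) → (120.282,38.471) → (132.236,99.741) → (77.311,21.759) → (153.140,53.143) → (119.847,39.533) (closed)

[3] `<circle>` circle, #ff8800→engrave S233 F2907: (123.873,50.998) → (121.403,58.601) → (114.935,63.300) → (106.941,63.300) → (100.473,58.601) → (98.003,50.998) → (100.473,43.395) → (106.941,38.696) → (114.935,38.696) → (121.403,43.395) → (123.873,50.998) (closed)

[4] `<path>` regular polygon, #ff0000→cut S700 F1223: (74.719,55.655) → (63.394,50.747) → (53.481,58.101) → (54.893,70.363) → (66.218,75.271) → (76.131,67.917) → (74.719,55.655) (closed)

G21
G90
G0 X65.491 Y61.477
M3 S700
G1 X55.100 Y62.980 F1223
G1 X49.796 Y72.041 F1223
G1 X53.574 Y81.837 F1223
G1 X63.588 Y84.991 F1223
G1 X72.298 Y79.129 F1223
G1 X73.145 Y68.664 F1223
G1 X65.491 Y61.477 F1223
G0 X119.847 Y39.533
M3 S233
G1 X120.282 Y38.471 F2907
G1 X132.236 Y99.741 F2907
G1 X77.311 Y21.759 F2907
G1 X153.140 Y53.143 F2907
G1 X119.847 Y39.533 F2907
G0 X123.873 Y50.998
M3 S233
G1 X121.403 Y58.601 F2907
G1 X114.935 Y63.300 F2907
G1 X106.941 Y63.300 F2907
G1 X100.473 Y58.601 F2907
G1 X98.003 Y50.998 F2907
G1 X100.473 Y43.395 F2907
G1 X106.941 Y38.696 F2907
G1 X114.935 Y38.696 F2907
G1 X121.403 Y43.395 F2907
G1 X123.873 Y50.998 F2907
G0 X74.719 Y55.655
M3 S700
G1 X63.394 Y50.747 F1223
G1 X53.481 Y58.101 F1223
G1 X54.893 Y70.363 F1223
G1 X66.218 Y75.271 F1223
G1 X76.131 Y67.917 F1223
G1 X74.719 Y55.655 F1223
M5
G0 X0.000 Y0.000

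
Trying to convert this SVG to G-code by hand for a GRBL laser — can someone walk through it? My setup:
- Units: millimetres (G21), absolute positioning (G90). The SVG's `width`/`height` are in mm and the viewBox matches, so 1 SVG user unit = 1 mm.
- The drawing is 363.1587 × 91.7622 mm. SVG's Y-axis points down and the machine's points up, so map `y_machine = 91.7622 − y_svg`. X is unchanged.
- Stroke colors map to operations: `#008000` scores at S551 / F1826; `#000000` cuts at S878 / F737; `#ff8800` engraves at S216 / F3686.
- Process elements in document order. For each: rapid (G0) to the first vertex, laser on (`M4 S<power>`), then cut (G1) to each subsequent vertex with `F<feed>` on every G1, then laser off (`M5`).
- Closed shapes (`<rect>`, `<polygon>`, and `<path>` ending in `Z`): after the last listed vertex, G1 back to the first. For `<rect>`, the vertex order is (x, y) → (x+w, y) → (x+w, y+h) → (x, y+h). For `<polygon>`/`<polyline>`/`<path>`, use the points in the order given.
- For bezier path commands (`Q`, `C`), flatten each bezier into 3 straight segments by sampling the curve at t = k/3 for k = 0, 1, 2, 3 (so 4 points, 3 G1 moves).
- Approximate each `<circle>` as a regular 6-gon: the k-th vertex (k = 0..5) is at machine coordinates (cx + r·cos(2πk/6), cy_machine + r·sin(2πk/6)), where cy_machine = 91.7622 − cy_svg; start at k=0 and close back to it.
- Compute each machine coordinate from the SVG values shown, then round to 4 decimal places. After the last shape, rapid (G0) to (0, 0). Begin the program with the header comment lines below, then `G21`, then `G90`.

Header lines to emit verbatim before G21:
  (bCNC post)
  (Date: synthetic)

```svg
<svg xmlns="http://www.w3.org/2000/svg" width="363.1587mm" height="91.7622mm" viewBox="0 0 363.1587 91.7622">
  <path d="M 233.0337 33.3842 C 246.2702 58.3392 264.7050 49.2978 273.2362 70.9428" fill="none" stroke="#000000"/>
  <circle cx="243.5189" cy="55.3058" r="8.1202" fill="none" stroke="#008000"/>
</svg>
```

viewBox `0 0 363.1587 91.7622` with mm width/height → 1 unit = 1 mm. Flip: y_m = 91.7622 − y_svg.

**Shape 1** — `<path>` cubic bezier, stroke `#000000` → cut (S878, F737). Control points (SVG): P0=(233.0337,33.3842), P1=(246.2702,58.3392), P2=(264.7050,49.2978), P3=(273.2362,70.9428); sampled at t=k/3. Machine vertices: (233.0337,58.3780) → (247.4436,42.3595) → (261.9631,34.6313) → (273.2362,20.8194). Open path.

**Shape 2** — `<circle>` circle, stroke `#008000` → score (S551, F1826). Machine vertices: (251.6391,36.4564) → (247.5790,43.4887) → (239.4588,43.4887) → (235.3987,36.4564) → (239.4588,29.4241) → (247.5790,29.4241) → (251.6391,36.4564). Closed: final G1 returns to the first vertex.

(bCNC post)
(Date: synthetic)
G21
G90
G0 X233.0337 Y58.3780
M4 S878
G1 X247.4436 Y42.3595 F737
G1 X261.9631 Y34.6313 F737
G1 X273.2362 Y20.8194 F737
M5
G0 X251.6391 Y36.4564
M4 S551
G1 X247.5790 Y43.4887 F1826
G1 X239.4588 Y43.4887 F1826
G1 X235.3987 Y36.4564 F1826
G1 X239.4588 Y29.4241 F1826
G1 X247.5790 Y29.4241 F1826
G1 X251.6391 Y36.4564 F1826
M5
G0 X0.0000 Y0.0000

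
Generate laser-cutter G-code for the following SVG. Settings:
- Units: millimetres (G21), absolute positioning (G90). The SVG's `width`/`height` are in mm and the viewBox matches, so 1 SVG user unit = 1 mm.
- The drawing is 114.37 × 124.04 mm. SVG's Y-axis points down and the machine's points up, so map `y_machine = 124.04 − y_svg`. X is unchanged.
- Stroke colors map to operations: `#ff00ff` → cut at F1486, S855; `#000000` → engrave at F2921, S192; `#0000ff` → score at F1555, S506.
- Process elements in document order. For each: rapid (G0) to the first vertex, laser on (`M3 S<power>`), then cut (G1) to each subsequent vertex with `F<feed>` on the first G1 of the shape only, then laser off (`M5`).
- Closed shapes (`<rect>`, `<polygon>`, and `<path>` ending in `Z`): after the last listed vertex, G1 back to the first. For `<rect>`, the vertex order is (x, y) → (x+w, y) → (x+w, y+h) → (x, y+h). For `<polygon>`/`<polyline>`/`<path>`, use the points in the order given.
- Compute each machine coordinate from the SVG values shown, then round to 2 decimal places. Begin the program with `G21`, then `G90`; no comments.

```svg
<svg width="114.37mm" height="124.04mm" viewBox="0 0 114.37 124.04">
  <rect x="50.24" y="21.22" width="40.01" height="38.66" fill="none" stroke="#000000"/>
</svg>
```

G21
G90
G0 X50.24 Y102.82
M3 S192
G1 X90.25 Y102.82 F2921
G1 X90.25 Y64.16
G1 X50.24 Y64.16
G1 X50.24 Y102.82
M5

1 u = 1 mm; y_m = 124.04 − y.

[1] `<rect>` rectangle, #000000→engrave S192 F2921: (50.24,102.82) → (90.25,102.82) → (90.25,64.16) → (50.24,64.16) → (50.24,102.82) (closed)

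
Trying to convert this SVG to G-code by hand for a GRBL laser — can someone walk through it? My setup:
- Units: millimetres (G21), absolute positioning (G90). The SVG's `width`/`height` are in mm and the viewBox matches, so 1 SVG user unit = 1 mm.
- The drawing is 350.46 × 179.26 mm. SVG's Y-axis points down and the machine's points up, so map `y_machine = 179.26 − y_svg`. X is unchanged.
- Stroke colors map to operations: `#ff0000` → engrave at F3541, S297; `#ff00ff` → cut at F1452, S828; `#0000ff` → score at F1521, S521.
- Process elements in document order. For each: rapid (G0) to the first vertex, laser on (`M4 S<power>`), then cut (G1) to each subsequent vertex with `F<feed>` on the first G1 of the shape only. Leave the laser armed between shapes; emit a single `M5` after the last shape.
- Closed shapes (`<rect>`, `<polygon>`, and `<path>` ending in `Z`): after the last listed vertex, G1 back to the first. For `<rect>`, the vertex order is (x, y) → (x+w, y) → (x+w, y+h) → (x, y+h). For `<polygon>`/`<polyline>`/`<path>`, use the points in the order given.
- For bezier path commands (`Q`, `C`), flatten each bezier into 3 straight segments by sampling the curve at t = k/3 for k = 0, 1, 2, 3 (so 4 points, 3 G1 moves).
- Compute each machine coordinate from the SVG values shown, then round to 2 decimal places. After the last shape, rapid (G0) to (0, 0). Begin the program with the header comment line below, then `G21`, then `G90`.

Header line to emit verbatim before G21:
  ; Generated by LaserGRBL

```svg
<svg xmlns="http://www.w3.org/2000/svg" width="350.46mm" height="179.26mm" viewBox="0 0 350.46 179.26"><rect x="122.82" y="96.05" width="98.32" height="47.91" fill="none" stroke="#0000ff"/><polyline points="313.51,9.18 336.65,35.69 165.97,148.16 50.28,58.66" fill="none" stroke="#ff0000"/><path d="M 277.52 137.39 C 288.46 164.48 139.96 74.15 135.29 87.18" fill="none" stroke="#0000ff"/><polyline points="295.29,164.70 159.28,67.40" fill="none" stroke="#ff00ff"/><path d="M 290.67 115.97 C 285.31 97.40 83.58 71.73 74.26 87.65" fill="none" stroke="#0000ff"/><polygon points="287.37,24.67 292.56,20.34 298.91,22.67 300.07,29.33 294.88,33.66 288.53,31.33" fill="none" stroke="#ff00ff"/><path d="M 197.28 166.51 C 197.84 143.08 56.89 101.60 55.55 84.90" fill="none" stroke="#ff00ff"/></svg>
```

; Generated by LaserGRBL
G21
G90
G0 X122.82 Y83.21
M4 S521
G1 X221.14 Y83.21 F1521
G1 X221.14 Y35.30
G1 X122.82 Y35.30
G1 X122.82 Y83.21
G0 X313.51 Y170.08
M4 S297
G1 X336.65 Y143.57 F3541
G1 X165.97 Y31.10
G1 X50.28 Y120.60
G0 X277.52 Y41.87
M4 S521
G1 X246.55 Y45.74 F1521
G1 X176.67 Y78.83
G1 X135.29 Y92.08
G0 X295.29 Y14.56
M4 S828
G1 X159.28 Y111.86 F1452
G0 X290.67 Y63.29
M4 S521
G1 X234.25 Y82.42 F1521
G1 X133.32 Y95.47
G1 X74.26 Y91.61
G0 X287.37 Y154.59
M4 S828
G1 X292.56 Y158.92 F1452
G1 X298.91 Y156.59
G1 X300.07 Y149.93
G1 X294.88 Y145.60
G1 X288.53 Y147.93
G1 X287.37 Y154.59
G0 X197.28 Y12.75
M4 S828
G1 X161.08 Y40.61 F1452
G1 X93.01 Y70.99
G1 X55.55 Y94.36
M5
G0 X0.00 Y0.00

Since the viewBox matches the mm dimensions, user units are millimetres directly. The only transform is the Y-flip y_m = 179.26 − y_svg.

Shape 1 is a rectangle drawn with `<rect>`. Its stroke #0000ff means score at S521, F1521. After flipping Y the toolpath is (122.82,83.21) → (221.14,83.21) → (221.14,35.30) → (122.82,35.30) → (122.82,83.21), returning to the start.

Shape 2 is a open polyline drawn with `<polyline>`. Its stroke #ff0000 means engrave at S297, F3541. After flipping Y the toolpath is (313.51,170.08) → (336.65,143.57) → (165.97,31.10) → (50.28,120.60).

Shape 3 is a cubic bezier drawn with `<path>`. Its stroke #0000ff means score at S521, F1521. After flipping Y the toolpath is (277.52,41.87) → (246.55,45.74) → (176.67,78.83) → (135.29,92.08).

Shape 4 is a line segment drawn with `<polyline>`. Its stroke #ff00ff means cut at S828, F1452. After flipping Y the toolpath is (295.29,14.56) → (159.28,111.86).

Shape 5 is a cubic bezier drawn with `<path>`. Its stroke #0000ff means score at S521, F1521. After flipping Y the toolpath is (290.67,63.29) → (234.25,82.42) → (133.32,95.47) → (74.26,91.61).

Shape 6 is a regular polygon drawn with `<polygon>`. Its stroke #ff00ff means cut at S828, F1452. After flipping Y the toolpath is (287.37,154.59) → (292.56,158.92) → (298.91,156.59) → (300.07,149.93) → (294.88,145.60) → (288.53,147.93) → (287.37,154.59), returning to the start.

Shape 7 is a cubic bezier drawn with `<path>`. Its stroke #ff00ff means cut at S828, F1452. After flipping Y the toolpath is (197.28,12.75) → (161.08,40.61) → (93.01,70.99) → (55.55,94.36).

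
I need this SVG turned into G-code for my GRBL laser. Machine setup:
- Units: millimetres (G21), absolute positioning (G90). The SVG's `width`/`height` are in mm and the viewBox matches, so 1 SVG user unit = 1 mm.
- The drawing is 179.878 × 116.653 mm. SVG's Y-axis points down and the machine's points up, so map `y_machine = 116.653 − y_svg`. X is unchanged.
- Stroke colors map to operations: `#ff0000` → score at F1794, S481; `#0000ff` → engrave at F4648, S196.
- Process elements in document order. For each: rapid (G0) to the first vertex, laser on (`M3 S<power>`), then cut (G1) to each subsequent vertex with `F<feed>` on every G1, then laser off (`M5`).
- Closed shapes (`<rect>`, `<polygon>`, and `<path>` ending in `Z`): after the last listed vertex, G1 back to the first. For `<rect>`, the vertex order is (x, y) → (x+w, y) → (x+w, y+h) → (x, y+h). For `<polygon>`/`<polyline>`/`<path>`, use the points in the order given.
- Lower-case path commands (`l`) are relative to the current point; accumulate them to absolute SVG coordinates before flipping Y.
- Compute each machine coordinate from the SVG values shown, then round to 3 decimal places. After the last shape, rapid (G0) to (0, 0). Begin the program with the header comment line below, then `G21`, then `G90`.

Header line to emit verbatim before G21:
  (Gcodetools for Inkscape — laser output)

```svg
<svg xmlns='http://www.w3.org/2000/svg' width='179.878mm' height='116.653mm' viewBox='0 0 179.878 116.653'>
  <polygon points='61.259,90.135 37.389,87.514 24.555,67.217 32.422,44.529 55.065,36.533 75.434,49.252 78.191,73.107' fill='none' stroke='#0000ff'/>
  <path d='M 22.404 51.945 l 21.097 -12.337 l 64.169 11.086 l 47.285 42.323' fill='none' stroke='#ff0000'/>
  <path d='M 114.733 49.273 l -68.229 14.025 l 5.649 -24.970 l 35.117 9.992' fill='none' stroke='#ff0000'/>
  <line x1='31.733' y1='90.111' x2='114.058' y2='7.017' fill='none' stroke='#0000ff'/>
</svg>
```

viewBox `0 0 179.878 116.653` with mm width/height → 1 unit = 1 mm. Flip: y_m = 116.653 − y_svg.

**Shape 1** — `<polygon>` regular polygon, stroke `#0000ff` → engrave (S196, F4648). Machine vertices: (61.259,26.518) → (37.389,29.139) → (24.555,49.436) → (32.422,72.124) → (55.065,80.120) → (75.434,67.401) → (78.191,43.546) → (61.259,26.518). Closed: final G1 returns to the first vertex.

**Shape 2** — `<path>` open polyline, stroke `#ff0000` → score (S481, F1794). Machine vertices: (22.404,64.708) → (43.501,77.045) → (107.670,65.959) → (154.955,23.636). Open path.

**Shape 3** — `<path>` open polyline, stroke `#ff0000` → score (S481, F1794). Machine vertices: (114.733,67.380) → (46.504,53.355) → (52.153,78.325) → (87.270,68.333). Open path.

**Shape 4** — `<line>` line segment, stroke `#0000ff` → engrave (S196, F4648). Machine vertices: (31.733,26.542) → (114.058,109.636). Open path.

(Gcodetools for Inkscape — laser output)
G21
G90
G0 X61.259 Y26.518
M3 S196
G1 X37.389 Y29.139 F4648
G1 X24.555 Y49.436 F4648
G1 X32.422 Y72.124 F4648
G1 X55.065 Y80.120 F4648
G1 X75.434 Y67.401 F4648
G1 X78.191 Y43.546 F4648
G1 X61.259 Y26.518 F4648
M5
G0 X22.404 Y64.708
M3 S481
G1 X43.501 Y77.045 F1794
G1 X107.670 Y65.959 F1794
G1 X154.955 Y23.636 F1794
M5
G0 X114.733 Y67.380
M3 S481
G1 X46.504 Y53.355 F1794
G1 X52.153 Y78.325 F1794
G1 X87.270 Y68.333 F1794
M5
G0 X31.733 Y26.542
M3 S196
G1 X114.058 Y109.636 F4648
M5
G0 X0.000 Y0.000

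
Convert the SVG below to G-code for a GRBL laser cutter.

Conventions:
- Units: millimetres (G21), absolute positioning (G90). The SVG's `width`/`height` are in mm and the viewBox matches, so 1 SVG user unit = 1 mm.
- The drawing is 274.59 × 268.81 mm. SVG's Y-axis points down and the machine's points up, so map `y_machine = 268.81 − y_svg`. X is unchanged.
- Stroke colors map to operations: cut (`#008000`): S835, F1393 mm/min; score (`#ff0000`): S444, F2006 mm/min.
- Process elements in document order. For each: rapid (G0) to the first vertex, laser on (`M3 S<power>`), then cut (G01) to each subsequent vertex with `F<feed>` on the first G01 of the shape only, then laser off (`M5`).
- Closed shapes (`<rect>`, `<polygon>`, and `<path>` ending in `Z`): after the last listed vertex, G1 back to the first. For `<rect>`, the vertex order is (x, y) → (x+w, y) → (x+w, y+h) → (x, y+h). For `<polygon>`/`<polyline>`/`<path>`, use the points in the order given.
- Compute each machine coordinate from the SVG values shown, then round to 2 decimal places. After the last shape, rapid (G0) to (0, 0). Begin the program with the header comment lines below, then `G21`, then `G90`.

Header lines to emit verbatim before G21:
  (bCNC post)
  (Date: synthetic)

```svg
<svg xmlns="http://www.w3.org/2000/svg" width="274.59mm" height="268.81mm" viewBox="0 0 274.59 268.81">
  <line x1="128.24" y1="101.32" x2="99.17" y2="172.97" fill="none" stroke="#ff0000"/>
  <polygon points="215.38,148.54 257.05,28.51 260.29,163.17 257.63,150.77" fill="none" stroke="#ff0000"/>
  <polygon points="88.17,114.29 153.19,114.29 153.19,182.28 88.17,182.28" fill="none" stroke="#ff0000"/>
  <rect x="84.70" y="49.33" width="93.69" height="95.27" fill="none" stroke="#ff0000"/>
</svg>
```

(bCNC post)
(Date: synthetic)
G21
G90
G0 X128.24 Y167.49
M3 S444
G01 X99.17 Y95.84 F2006
M5
G0 X215.38 Y120.27
M3 S444
G01 X257.05 Y240.30 F2006
G01 X260.29 Y105.64
G01 X257.63 Y118.04
G01 X215.38 Y120.27
M5
G0 X88.17 Y154.52
M3 S444
G01 X153.19 Y154.52 F2006
G01 X153.19 Y86.53
G01 X88.17 Y86.53
G01 X88.17 Y154.52
M5
G0 X84.70 Y219.48
M3 S444
G01 X178.39 Y219.48 F2006
G01 X178.39 Y124.21
G01 X84.70 Y124.21
G01 X84.70 Y219.48
M5
G0 X0.00 Y0.00

1 u = 1 mm; y_m = 268.81 − y.

[1] `<line>` line segment, #ff0000→score S444 F2006: (128.24,167.49) → (99.17,95.84)

[2] `<polygon>` closed polygon, #ff0000→score S444 F2006: (215.38,120.27) → (257.05,240.30) → (260.29,105.64) → (257.63,118.04) → (215.38,120.27) (closed)

[3] `<polygon>` rectangle, #ff0000→score S444 F2006: (88.17,154.52) → (153.19,154.52) → (153.19,86.53) → (88.17,86.53) → (88.17,154.52) (closed)

[4] `<rect>` rectangle, #ff0000→score S444 F2006: (84.70,219.48) → (178.39,219.48) → (178.39,124.21) → (84.70,124.21) → (84.70,219.48) (closed)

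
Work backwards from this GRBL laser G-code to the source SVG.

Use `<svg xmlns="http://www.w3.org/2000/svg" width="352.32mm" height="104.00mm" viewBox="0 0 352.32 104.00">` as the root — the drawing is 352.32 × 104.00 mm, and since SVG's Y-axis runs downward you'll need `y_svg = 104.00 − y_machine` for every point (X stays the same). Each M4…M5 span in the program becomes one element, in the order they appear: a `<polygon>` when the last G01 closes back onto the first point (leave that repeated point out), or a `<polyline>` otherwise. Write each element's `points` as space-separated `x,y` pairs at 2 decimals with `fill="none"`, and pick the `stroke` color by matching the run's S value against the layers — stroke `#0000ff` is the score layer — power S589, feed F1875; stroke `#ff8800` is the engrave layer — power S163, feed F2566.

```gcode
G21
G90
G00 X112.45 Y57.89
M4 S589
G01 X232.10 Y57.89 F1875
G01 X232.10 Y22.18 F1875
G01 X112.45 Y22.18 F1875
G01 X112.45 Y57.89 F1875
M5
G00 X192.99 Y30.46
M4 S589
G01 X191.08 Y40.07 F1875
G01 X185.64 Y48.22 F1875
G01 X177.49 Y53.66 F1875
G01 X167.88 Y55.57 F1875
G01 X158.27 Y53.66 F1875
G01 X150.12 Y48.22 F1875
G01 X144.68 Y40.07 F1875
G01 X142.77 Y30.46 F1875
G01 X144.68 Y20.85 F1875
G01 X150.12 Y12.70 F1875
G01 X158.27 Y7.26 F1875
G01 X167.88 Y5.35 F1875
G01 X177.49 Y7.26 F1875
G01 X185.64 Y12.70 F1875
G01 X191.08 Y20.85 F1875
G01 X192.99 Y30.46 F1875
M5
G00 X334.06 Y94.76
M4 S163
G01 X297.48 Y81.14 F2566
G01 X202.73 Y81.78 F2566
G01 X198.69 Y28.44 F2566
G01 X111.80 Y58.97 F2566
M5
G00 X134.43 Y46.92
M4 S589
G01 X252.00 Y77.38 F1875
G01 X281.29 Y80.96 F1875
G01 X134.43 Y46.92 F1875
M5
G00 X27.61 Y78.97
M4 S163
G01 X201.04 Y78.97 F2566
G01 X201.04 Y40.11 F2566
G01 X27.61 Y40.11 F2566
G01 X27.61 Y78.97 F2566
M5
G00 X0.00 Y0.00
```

y_svg = 104.00 − y_m.

[1] S589→`#0000ff` (score); closed run; points: 112.45,46.11 232.10,46.11 232.10,81.82 112.45,81.82

[2] S589→`#0000ff` (score); closed run; points: 192.99,73.54 191.08,63.93 185.64,55.78 177.49,50.34 167.88,48.43 158.27,50.34 150.12,55.78 144.68,63.93 142.77,73.54 144.68,83.15 150.12,91.30 158.27,96.74 167.88,98.65 177.49,96.74 185.64,91.30 191.08,83.15

[3] S163→`#ff8800` (engrave); open run; points: 334.06,9.24 297.48,22.86 202.73,22.22 198.69,75.56 111.80,45.03

[4] S589→`#0000ff` (score); closed run; points: 134.43,57.08 252.00,26.62 281.29,23.04

[5] S163→`#ff8800` (engrave); closed run; points: 27.61,25.03 201.04,25.03 201.04,63.89 27.61,63.89

<svg xmlns="http://www.w3.org/2000/svg" width="352.32mm" height="104.00mm" viewBox="0 0 352.32 104.00">
  <polygon points="112.45,46.11 232.10,46.11 232.10,81.82 112.45,81.82" fill="none" stroke="#0000ff"/>
  <polygon points="192.99,73.54 191.08,63.93 185.64,55.78 177.49,50.34 167.88,48.43 158.27,50.34 150.12,55.78 144.68,63.93 142.77,73.54 144.68,83.15 150.12,91.30 158.27,96.74 167.88,98.65 177.49,96.74 185.64,91.30 191.08,83.15" fill="none" stroke="#0000ff"/>
  <polyline points="334.06,9.24 297.48,22.86 202.73,22.22 198.69,75.56 111.80,45.03" fill="none" stroke="#ff8800"/>
  <polygon points="134.43,57.08 252.00,26.62 281.29,23.04" fill="none" stroke="#0000ff"/>
  <polygon points="27.61,25.03 201.04,25.03 201.04,63.89 27.61,63.89" fill="none" stroke="#ff8800"/>
</svg>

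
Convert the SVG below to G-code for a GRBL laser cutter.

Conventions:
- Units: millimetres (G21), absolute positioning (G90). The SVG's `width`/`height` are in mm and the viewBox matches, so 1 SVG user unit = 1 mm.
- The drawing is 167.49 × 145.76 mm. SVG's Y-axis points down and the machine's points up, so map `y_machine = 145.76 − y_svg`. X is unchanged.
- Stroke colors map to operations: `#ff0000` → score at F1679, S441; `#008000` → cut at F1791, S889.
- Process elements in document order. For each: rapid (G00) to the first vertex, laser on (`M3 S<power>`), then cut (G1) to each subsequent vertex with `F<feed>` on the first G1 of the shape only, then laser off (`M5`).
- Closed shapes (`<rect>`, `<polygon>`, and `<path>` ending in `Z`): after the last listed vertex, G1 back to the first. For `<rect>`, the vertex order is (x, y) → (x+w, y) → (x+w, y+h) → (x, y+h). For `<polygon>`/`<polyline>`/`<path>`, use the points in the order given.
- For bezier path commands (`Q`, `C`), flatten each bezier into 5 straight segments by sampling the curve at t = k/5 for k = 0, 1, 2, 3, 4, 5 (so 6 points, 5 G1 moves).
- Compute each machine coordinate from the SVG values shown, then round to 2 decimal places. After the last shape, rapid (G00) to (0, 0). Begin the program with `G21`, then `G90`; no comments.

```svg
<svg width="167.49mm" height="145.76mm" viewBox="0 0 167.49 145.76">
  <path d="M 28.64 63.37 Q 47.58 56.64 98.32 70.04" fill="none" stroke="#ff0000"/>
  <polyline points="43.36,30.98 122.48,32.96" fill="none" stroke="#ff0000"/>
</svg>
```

G21
G90
G00 X28.64 Y82.39
M3 S441
G1 X37.49 Y84.28 F1679
G1 X48.88 Y84.55
G1 X62.82 Y83.22
G1 X79.30 Y80.27
G1 X98.32 Y75.72
M5
G00 X43.36 Y114.78
M3 S441
G1 X122.48 Y112.80 F1679
M5
G00 X0.00 Y0.00

Since the viewBox matches the mm dimensions, user units are millimetres directly. The only transform is the Y-flip y_m = 145.76 − y_svg.

Shape 1 is a quadratic bezier drawn with `<path>`. Its stroke #ff0000 means score at S441, F1679. After flipping Y the toolpath is (28.64,82.39) → (37.49,84.28) → (48.88,84.55) → (62.82,83.22) → (79.30,80.27) → (98.32,75.72).

Shape 2 is a line segment drawn with `<polyline>`. Its stroke #ff0000 means score at S441, F1679. After flipping Y the toolpath is (43.36,114.78) → (122.48,112.80).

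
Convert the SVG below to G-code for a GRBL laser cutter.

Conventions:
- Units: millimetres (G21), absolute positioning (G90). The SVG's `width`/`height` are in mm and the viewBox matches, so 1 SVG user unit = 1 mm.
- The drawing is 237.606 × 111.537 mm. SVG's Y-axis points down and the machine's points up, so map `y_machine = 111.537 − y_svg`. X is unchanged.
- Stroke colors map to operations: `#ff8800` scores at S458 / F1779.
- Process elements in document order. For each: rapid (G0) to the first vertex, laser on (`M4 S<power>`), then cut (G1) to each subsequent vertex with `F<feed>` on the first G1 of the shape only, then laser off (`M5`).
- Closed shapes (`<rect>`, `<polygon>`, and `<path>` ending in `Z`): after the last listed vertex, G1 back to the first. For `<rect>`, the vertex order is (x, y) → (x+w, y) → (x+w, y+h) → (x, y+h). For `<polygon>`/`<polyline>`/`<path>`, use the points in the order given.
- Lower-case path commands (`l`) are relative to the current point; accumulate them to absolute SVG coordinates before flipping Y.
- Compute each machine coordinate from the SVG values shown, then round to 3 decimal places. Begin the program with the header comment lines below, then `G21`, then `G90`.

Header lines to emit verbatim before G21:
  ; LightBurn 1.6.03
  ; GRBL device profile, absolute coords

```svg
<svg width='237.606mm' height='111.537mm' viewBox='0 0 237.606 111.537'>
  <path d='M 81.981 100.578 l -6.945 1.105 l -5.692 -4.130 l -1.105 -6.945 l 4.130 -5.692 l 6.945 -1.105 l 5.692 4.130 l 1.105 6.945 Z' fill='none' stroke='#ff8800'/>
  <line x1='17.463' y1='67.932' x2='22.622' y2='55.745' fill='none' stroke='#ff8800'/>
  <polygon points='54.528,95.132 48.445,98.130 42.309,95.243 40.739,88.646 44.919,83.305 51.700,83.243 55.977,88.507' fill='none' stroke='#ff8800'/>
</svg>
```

; LightBurn 1.6.03
; GRBL device profile, absolute coords
G21
G90
G0 X81.981 Y10.959
M4 S458
G1 X75.036 Y9.854 F1779
G1 X69.344 Y13.984
G1 X68.239 Y20.929
G1 X72.369 Y26.621
G1 X79.314 Y27.726
G1 X85.006 Y23.596
G1 X86.111 Y16.651
G1 X81.981 Y10.959
M5
G0 X17.463 Y43.605
M4 S458
G1 X22.622 Y55.792 F1779
M5
G0 X54.528 Y16.405
M4 S458
G1 X48.445 Y13.407 F1779
G1 X42.309 Y16.294
G1 X40.739 Y22.891
G1 X44.919 Y28.232
G1 X51.700 Y28.294
G1 X55.977 Y23.030
G1 X54.528 Y16.405
M5

Since the viewBox matches the mm dimensions, user units are millimetres directly. The only transform is the Y-flip y_m = 111.537 − y_svg.

Shape 1 is a regular polygon drawn with `<path>`. Its stroke #ff8800 means score at S458, F1779. After flipping Y the toolpath is (81.981,10.959) → (75.036,9.854) → (69.344,13.984) → (68.239,20.929) → (72.369,26.621) → (79.314,27.726) → (85.006,23.596) → (86.111,16.651) → (81.981,10.959), returning to the start.

Shape 2 is a line segment drawn with `<line>`. Its stroke #ff8800 means score at S458, F1779. After flipping Y the toolpath is (17.463,43.605) → (22.622,55.792).

Shape 3 is a regular polygon drawn with `<polygon>`. Its stroke #ff8800 means score at S458, F1779. After flipping Y the toolpath is (54.528,16.405) → (48.445,13.407) → (42.309,16.294) → (40.739,22.891) → (44.919,28.232) → (51.700,28.294) → (55.977,23.030) → (54.528,16.405), returning to the start.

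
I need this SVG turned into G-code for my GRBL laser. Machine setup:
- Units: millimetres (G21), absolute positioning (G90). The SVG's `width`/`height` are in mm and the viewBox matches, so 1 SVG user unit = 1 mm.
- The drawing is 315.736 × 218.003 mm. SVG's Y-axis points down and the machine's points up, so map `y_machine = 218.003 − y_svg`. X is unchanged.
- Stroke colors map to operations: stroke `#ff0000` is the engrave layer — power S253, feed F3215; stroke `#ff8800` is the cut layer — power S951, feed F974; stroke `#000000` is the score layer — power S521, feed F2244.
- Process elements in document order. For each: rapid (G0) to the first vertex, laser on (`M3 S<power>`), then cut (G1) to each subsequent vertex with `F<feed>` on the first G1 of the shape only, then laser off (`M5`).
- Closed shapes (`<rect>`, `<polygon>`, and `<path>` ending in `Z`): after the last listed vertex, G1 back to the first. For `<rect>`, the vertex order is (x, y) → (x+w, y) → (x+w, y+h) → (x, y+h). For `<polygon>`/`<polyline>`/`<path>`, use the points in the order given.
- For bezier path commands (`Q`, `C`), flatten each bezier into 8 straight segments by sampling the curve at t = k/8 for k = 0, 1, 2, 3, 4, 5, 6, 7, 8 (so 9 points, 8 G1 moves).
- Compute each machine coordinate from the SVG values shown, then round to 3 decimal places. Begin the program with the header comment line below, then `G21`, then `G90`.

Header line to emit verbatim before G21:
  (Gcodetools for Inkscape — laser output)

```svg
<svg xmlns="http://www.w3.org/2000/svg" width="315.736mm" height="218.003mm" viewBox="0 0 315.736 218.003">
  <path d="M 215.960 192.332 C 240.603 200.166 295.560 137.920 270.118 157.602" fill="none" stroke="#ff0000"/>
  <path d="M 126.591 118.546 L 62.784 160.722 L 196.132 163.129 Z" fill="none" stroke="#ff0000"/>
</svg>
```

Since the viewBox matches the mm dimensions, user units are millimetres directly. The only transform is the Y-flip y_m = 218.003 − y_svg.

Shape 1 is a cubic bezier drawn with `<path>`. Its stroke #ff0000 means engrave at S253, F3215. After flipping Y the toolpath is (215.960,25.671) → (226.406,25.721) → (238.396,30.560) → (250.634,38.407) → (261.821,47.479) → (270.660,55.996) → (275.855,62.176) → (276.106,64.238) → (270.118,60.401).

Shape 2 is a closed polygon drawn with `<path>`. Its stroke #ff0000 means engrave at S253, F3215. After flipping Y the toolpath is (126.591,99.457) → (62.784,57.281) → (196.132,54.874) → (126.591,99.457), returning to the start.

(Gcodetools for Inkscape — laser output)
G21
G90
G0 X215.960 Y25.671
M3 S253
G1 X226.406 Y25.721 F3215
G1 X238.396 Y30.560
G1 X250.634 Y38.407
G1 X261.821 Y47.479
G1 X270.660 Y55.996
G1 X275.855 Y62.176
G1 X276.106 Y64.238
G1 X270.118 Y60.401
M5
G0 X126.591 Y99.457
M3 S253
G1 X62.784 Y57.281 F3215
G1 X196.132 Y54.874
G1 X126.591 Y99.457
M5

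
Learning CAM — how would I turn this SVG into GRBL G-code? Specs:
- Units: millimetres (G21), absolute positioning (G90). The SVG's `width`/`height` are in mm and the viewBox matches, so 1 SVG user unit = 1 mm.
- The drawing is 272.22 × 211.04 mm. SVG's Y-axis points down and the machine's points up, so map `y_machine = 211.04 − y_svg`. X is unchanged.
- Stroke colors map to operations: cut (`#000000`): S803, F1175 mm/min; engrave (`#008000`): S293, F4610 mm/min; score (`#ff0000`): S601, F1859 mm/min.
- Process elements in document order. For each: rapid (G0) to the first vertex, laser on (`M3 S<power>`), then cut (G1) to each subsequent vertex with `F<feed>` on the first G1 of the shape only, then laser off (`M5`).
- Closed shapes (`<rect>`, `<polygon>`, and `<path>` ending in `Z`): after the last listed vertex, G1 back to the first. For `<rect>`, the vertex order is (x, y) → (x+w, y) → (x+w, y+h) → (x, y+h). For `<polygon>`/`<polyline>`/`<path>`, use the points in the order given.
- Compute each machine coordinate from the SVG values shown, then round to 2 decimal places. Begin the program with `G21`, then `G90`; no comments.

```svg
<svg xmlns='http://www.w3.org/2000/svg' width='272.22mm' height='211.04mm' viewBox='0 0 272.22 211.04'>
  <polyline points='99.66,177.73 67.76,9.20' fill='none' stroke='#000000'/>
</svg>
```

G21
G90
G0 X99.66 Y33.31
M3 S803
G1 X67.76 Y201.84 F1175
M5

Since the viewBox matches the mm dimensions, user units are millimetres directly. The only transform is the Y-flip y_m = 211.04 − y_svg.

Shape 1 is a line segment drawn with `<polyline>`. Its stroke #000000 means cut at S803, F1175. After flipping Y the toolpath is (99.66,33.31) → (67.76,201.84).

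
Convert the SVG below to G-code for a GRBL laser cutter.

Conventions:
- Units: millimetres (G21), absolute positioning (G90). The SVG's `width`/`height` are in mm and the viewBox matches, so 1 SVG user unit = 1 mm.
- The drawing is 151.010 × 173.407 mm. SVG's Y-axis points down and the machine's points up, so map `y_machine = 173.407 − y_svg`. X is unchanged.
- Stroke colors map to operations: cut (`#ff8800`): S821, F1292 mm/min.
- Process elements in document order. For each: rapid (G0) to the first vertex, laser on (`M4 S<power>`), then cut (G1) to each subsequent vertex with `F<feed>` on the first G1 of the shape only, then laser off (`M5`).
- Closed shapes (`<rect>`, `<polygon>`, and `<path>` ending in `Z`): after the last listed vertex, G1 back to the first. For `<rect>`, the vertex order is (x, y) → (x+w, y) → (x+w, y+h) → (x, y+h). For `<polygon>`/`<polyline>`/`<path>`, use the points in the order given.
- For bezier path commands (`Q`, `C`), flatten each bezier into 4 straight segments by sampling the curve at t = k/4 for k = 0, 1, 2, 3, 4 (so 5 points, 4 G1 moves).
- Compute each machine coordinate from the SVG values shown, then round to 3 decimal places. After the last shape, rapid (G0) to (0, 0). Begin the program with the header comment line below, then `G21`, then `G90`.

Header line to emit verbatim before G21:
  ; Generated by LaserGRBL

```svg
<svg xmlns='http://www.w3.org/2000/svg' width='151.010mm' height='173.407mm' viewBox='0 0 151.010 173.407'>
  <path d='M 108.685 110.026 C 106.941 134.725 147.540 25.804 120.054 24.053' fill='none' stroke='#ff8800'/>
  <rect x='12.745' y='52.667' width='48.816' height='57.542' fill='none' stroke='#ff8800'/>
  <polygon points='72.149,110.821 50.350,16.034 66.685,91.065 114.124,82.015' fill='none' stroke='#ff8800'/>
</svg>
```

1 u = 1 mm; y_m = 173.407 − y.

[1] `<path>` cubic bezier, #ff8800→cut S821 F1292: (108.685,63.381) → (113.591,66.148) → (124.023,96.449) → (129.628,131.709) → (120.054,149.354)

[2] `<rect>` rectangle, #ff8800→cut S821 F1292: (12.745,120.740) → (61.561,120.740) → (61.561,63.198) → (12.745,63.198) → (12.745,120.740) (closed)

[3] `<polygon>` closed polygon, #ff8800→cut S821 F1292: (72.149,62.586) → (50.350,157.373) → (66.685,82.342) → (114.124,91.392) → (72.149,62.586) (closed)

; Generated by LaserGRBL
G21
G90
G0 X108.685 Y63.381
M4 S821
G1 X113.591 Y66.148 F1292
G1 X124.023 Y96.449
G1 X129.628 Y131.709
G1 X120.054 Y149.354
M5
G0 X12.745 Y120.740
M4 S821
G1 X61.561 Y120.740 F1292
G1 X61.561 Y63.198
G1 X12.745 Y63.198
G1 X12.745 Y120.740
M5
G0 X72.149 Y62.586
M4 S821
G1 X50.350 Y157.373 F1292
G1 X66.685 Y82.342
G1 X114.124 Y91.392
G1 X72.149 Y62.586
M5
G0 X0.000 Y0.000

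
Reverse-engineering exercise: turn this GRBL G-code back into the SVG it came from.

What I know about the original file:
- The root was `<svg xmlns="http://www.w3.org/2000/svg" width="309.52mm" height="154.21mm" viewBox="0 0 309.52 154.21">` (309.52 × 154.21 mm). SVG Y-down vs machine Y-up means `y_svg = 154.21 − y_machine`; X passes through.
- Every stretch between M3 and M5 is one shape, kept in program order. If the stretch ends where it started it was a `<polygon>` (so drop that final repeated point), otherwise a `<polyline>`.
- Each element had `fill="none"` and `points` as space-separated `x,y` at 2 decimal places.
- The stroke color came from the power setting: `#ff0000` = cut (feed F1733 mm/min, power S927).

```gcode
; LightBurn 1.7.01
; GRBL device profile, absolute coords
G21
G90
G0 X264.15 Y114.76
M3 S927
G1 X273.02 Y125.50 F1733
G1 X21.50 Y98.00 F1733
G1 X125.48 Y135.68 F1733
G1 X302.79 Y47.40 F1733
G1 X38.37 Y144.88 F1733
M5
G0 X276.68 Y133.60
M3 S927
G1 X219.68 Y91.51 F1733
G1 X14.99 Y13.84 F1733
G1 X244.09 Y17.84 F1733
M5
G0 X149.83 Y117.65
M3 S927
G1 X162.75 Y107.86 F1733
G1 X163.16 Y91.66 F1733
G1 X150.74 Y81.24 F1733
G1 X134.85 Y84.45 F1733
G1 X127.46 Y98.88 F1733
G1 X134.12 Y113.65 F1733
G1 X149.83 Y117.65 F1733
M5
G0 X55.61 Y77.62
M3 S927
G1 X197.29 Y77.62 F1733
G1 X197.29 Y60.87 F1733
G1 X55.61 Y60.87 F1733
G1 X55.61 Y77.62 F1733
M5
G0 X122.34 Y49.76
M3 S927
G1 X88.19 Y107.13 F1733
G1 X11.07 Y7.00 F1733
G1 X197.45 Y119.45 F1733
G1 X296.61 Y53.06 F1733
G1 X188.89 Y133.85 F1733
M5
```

<svg xmlns="http://www.w3.org/2000/svg" width="309.52mm" height="154.21mm" viewBox="0 0 309.52 154.21">
  <polyline points="264.15,39.45 273.02,28.71 21.50,56.21 125.48,18.53 302.79,106.81 38.37,9.33" fill="none" stroke="#ff0000"/>
  <polyline points="276.68,20.61 219.68,62.70 14.99,140.37 244.09,136.37" fill="none" stroke="#ff0000"/>
  <polygon points="149.83,36.56 162.75,46.35 163.16,62.55 150.74,72.97 134.85,69.76 127.46,55.33 134.12,40.56" fill="none" stroke="#ff0000"/>
  <polygon points="55.61,76.59 197.29,76.59 197.29,93.34 55.61,93.34" fill="none" stroke="#ff0000"/>
  <polyline points="122.34,104.45 88.19,47.08 11.07,147.21 197.45,34.76 296.61,101.15 188.89,20.36" fill="none" stroke="#ff0000"/>
</svg>

Machine Y-up, SVG Y-down with viewBox height 154.21, so y_svg = 154.21 − y_machine; X carries over. Every run uses S927, so all elements get stroke `#ff0000` (cut).

Run 1: The run is open, so emit a `<polyline>` with points (Y-flipped): 264.15,39.45 273.02,28.71 21.50,56.21 125.48,18.53 302.79,106.81 38.37,9.33.

Run 2: The run is open, so emit a `<polyline>` with points (Y-flipped): 276.68,20.61 219.68,62.70 14.99,140.37 244.09,136.37.

Run 3: The run returns to its start, so emit a `<polygon>` with points (Y-flipped): 149.83,36.56 162.75,46.35 163.16,62.55 150.74,72.97 134.85,69.76 127.46,55.33 134.12,40.56.

Run 4: The run returns to its start, so emit a `<polygon>` with points (Y-flipped): 55.61,76.59 197.29,76.59 197.29,93.34 55.61,93.34.

Run 5: The run is open, so emit a `<polyline>` with points (Y-flipped): 122.34,104.45 88.19,47.08 11.07,147.21 197.45,34.76 296.61,101.15 188.89,20.36.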